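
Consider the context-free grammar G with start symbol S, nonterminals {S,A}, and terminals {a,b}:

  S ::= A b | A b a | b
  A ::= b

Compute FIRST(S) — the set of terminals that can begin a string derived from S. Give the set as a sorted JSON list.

FIRST sets, iterate to fixpoint:
pass 1:
  A via A→b: +{b}
  S via S→A b: +{b}
  FIRST[S]={b}  FIRST[A]={b}
pass 2: (no change)
  FIRST[S]={b}  FIRST[A]={b}

FIRST(S) = ["b"]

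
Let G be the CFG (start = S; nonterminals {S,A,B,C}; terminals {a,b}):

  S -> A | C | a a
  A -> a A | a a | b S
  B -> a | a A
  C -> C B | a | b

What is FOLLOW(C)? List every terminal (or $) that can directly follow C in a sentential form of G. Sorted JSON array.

Compute FIRST by fixpoint:
pass 1:
  A via A→a A: +{a}
  A via A→b S: +{b}
  B via B→a: +{a}
  C via C→a: +{a}
  C via C→b: +{b}
  S via S→A: +{a,b}
  FIRST(S)={a,b}  FIRST(A)={a,b}  FIRST(B)={a}  FIRST(C)={a,b}
pass 2: — fixpoint
  FIRST(S)={a,b}  FIRST(A)={a,b}  FIRST(B)={a}  FIRST(C)={a,b}

FOLLOW iteration:
FOLLOW(S) := {$}
pass 1:
  C→C B: FOLLOW(C) ⊇ FIRST(B) = {a}; new: +{a}
  C→C B: FOLLOW(B) ⊇ FOLLOW(C) ⊇ {a}; new: +{a}
  S→A: FOLLOW(A) ⊇ FOLLOW(S) ⊇ {$}; new: +{$}
  S→C: FOLLOW(C) ⊇ FOLLOW(S) ⊇ {$}; new: +{$}
  FOLLOW[S]={$}  FOLLOW[A]={$}  FOLLOW[B]={a}  FOLLOW[C]={$,a}
pass 2:
  B→a A: FOLLOW(A) ⊇ FOLLOW(B) ⊇ {a}; new: +{a}
  C→C B: FOLLOW(B) ⊇ FOLLOW(C) ⊇ {$,a}; new: +{$}
  FOLLOW[S]={$}  FOLLOW[A]={$,a}  FOLLOW[B]={$,a}  FOLLOW[C]={$,a}
pass 3:
  A→b S: FOLLOW(S) ⊇ FOLLOW(A) ⊇ {$,a}; new: +{a}
  FOLLOW[S]={$,a}  FOLLOW[A]={$,a}  FOLLOW[B]={$,a}  FOLLOW[C]={$,a}
pass 4: (stable)
  FOLLOW[S]={$,a}  FOLLOW[A]={$,a}  FOLLOW[B]={$,a}  FOLLOW[C]={$,a}

FOLLOW(C) = ["$", "a"]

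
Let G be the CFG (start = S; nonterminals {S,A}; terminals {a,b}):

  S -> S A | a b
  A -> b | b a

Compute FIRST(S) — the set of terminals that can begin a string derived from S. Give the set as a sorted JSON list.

FIRST iteration:
iter 1:
  A via A→b: +{b}
  S via S→a b: +{a}
  S: {a}  A: {b}
iter 2: (no change)
  S: {a}  A: {b}

FIRST(S) = ["a"]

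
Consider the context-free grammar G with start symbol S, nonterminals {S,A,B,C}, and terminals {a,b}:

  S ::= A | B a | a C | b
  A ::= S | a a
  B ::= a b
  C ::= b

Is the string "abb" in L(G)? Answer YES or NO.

CNF form of G:
  S -> B T0 | T0 C | T0 T0 | b
  A -> B T0 | T0 C | T0 T0 | b
  B -> T0 T1
  C -> b
  T0 -> a
  T1 -> b

CYK table (by increasing span):
  [0..0]={T0}  "a"  orig:{}
  [1..1]={A,C,S,T1}  "b"  orig:{A,C,S}
  [2..2]={A,C,S,T1}  "b"  orig:{A,C,S}
  [0..1]={A,B,S}  "ab"
  [1..2]=∅  "bb"
  [0..2]=∅  "abb"

S ∉ T[0,2] ⇒ NO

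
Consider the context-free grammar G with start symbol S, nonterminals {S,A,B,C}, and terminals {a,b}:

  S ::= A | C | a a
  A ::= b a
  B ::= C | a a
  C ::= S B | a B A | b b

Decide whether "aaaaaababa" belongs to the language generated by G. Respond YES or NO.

CNF form of G:
  S -> S B | T0 T0 | T0 T1 | T1 T1 | T1 X4
  A -> T0 T1
  B -> S B | T0 T0 | T1 T1 | T1 X2
  C -> S B | T0 T0 | T1 X3
  T0 -> b
  T1 -> a
  X2 -> B A
  X3 -> B A
  X4 -> B A

CYK fill:
  T[0,0] 'a' = {T1}  orig:{}
  T[1,1] 'a' = {T1}  orig:{}
  T[2,2] 'a' = {T1}  orig:{}
  T[3,3] 'a' = {T1}  orig:{}
  T[4,4] 'a' = {T1}  orig:{}
  T[5,5] 'a' = {T1}  orig:{}
  T[6,6] 'b' = {T0}  orig:{}
  T[7,7] 'a' = {T1}  orig:{}
  T[8,8] 'b' = {T0}  orig:{}
  T[9,9] 'a' = {T1}  orig:{}
  T[0,1] 'aa' = {B,S}
  T[1,2] 'aa' = {B,S}
  T[2,3] 'aa' = {B,S}
  T[3,4] 'aa' = {B,S}
  T[4,5] 'aa' = {B,S}
  T[5,6] 'ab' = ∅
  T[6,7] 'ba' = {A,S}
  T[7,8] 'ab' = ∅
  T[8,9] 'ba' = {A,S}
  T[0,2] 'aaa' = ∅
  T[1,3] 'aaa' = ∅
  T[2,4] 'aaa' = ∅
  T[3,5] 'aaa' = ∅
  T[4,6] 'aab' = ∅
  T[5,7] 'aba' = ∅
  T[6,8] 'bab' = ∅
  T[7,9] 'aba' = ∅
  T[0,3] 'aaaa' = {B,C,S}
  T[1,4] 'aaaa' = {B,C,S}
  T[2,5] 'aaaa' = {B,C,S}
  T[3,6] 'aaab' = ∅
  T[4,7] 'aaba' = {X2,X3,X4}  orig:{}
  T[5,8] 'abab' = ∅
  T[6,9] 'baba' = ∅
  T[0,4] 'aaaaa' = ∅
  T[1,5] 'aaaaa' = ∅
  T[2,6] 'aaaab' = ∅
  T[3,7] 'aaaba' = {B,C,S}
  T[4,8] 'aabab' = ∅
  T[5,9] 'ababa' = ∅
  T[0,5] 'aaaaaa' = {B,C,S}
  T[1,6] 'aaaaab' = ∅
  T[2,7] 'aaaaba' = {X2,X3,X4}  orig:{}
  T[3,8] 'aaabab' = ∅
  T[4,9] 'aababa' = ∅
  T[0,6] 'aaaaaab' = ∅
  T[1,7] 'aaaaaba' = {B,C,S}
  T[2,8] 'aaaabab' = ∅
  T[3,9] 'aaababa' = {X2,X3,X4}  orig:{}
  T[0,7] 'aaaaaaba' = {X2,X3,X4}  orig:{}
  T[1,8] 'aaaaabab' = ∅
  T[2,9] 'aaaababa' = {B,C,S}
  T[0,8] 'aaaaaabab' = ∅
  T[1,9] 'aaaaababa' = {X2,X3,X4}  orig:{}
  T[0,9] 'aaaaaababa' = {B,C,S}

S ∈ T[0,9] ⇒ YES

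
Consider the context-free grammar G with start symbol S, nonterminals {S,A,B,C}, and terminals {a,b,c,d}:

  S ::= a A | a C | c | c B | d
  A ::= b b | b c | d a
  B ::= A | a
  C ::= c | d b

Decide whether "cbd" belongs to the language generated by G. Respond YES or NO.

Convert to CNF:
  S -> T1 B | T3 A | T3 C | c | d
  A -> T0 T0 | T0 T1 | T2 T3
  B -> T0 T0 | T0 T1 | T2 T3 | a
  C -> T2 T0 | c
  T0 -> b
  T1 -> c
  T2 -> d
  T3 -> a

Fill CYK table bottom-up:
  cell(0,0) c: {C,S,T1}  orig:{C,S}
  cell(1,1) b: {T0}  orig:{}
  cell(2,2) d: {S,T2}  orig:{S}
  cell(0,1) cb: ∅
  cell(1,2) bd: ∅
  cell(0,2) cbd: ∅

S ∉ T[0,2] ⇒ NO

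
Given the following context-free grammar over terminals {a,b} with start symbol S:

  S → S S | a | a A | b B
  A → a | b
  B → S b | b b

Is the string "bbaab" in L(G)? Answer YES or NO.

Convert to CNF:
  S -> S S | T0 B | T1 A | a
  A -> a | b
  B -> S T0 | T0 T0
  T0 -> b
  T1 -> a

CYK table (by increasing span):
  [0..0]={A,T0}  "b"  orig:{A}
  [1..1]={A,T0}  "b"  orig:{A}
  [2..2]={A,S,T1}  "a"  orig:{A,S}
  [3..3]={A,S,T1}  "a"  orig:{A,S}
  [4..4]={A,T0}  "b"  orig:{A}
  [0..1]={B}  "bb"
  [1..2]=∅  "ba"
  [2..3]={S}  "aa"
  [3..4]={B,S}  "ab"
  [0..2]=∅  "bba"
  [1..3]=∅  "baa"
  [2..4]={B,S}  "aab"
  [0..3]=∅  "bbaa"
  [1..4]={S}  "baab"
  [0..4]=∅  "bbaab"

S ∉ T[0,4] ⇒ NO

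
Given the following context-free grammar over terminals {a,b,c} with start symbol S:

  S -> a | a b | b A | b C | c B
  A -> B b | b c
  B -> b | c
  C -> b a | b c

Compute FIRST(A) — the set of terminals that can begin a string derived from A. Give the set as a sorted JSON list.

FIRST sets, iterate to fixpoint:
pass 1:
  A via A→b c: +{b}
  B via B→b: +{b}
  B via B→c: +{c}
  C via C→b a: +{b}
  S via S→a: +{a}
  S via S→b A: +{b}
  S via S→c B: +{c}
  FIRST(S)={a,b,c}  FIRST(A)={b}  FIRST(B)={b,c}  FIRST(C)={b}
pass 2:
  A via A→B b: +{c}
  FIRST(S)={a,b,c}  FIRST(A)={b,c}  FIRST(B)={b,c}  FIRST(C)={b}
pass 3: (no change)
  FIRST(S)={a,b,c}  FIRST(A)={b,c}  FIRST(B)={b,c}  FIRST(C)={b}

FIRST(A) = ["b", "c"]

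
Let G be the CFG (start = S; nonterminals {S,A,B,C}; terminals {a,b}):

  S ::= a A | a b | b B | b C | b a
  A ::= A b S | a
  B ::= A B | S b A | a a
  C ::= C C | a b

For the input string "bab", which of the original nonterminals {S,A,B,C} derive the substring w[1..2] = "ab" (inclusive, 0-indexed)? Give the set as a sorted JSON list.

CNF form of G:
  S -> T0 B | T0 C | T0 T1 | T1 A | T1 T0
  A -> A X2 | a
  B -> A B | S X3 | T1 T1
  C -> C C | T1 T0
  T0 -> b
  T1 -> a
  X2 -> T0 S
  X3 -> T0 A

Fill CYK table bottom-up — only the sub-triangle for w[1..2]:
  cell(1,1) a: {A,T1}  orig:{A}
  cell(2,2) b: {T0}  orig:{}
  cell(1,2) ab: {C,S}

Original NTs in T[1,2] deriving "ab": ["C", "S"]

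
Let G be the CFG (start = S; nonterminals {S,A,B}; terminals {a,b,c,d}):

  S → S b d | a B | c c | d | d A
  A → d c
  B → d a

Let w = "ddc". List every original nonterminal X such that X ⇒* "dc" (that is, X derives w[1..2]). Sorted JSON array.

Convert to CNF:
  S -> S X4 | T0 A | T1 T1 | T2 B | d
  A -> T0 T1
  B -> T0 T2
  T0 -> d
  T1 -> c
  T2 -> a
  T3 -> b
  X4 -> T3 T0

CYK table (by increasing span) — only the sub-triangle for w[1..2]:
  T[1,1] 'd' = {S,T0}  orig:{S}
  T[2,2] 'c' = {T1}  orig:{}
  T[1,2] 'dc' = {A}

Original NTs in T[1,2] deriving "dc": ["A"]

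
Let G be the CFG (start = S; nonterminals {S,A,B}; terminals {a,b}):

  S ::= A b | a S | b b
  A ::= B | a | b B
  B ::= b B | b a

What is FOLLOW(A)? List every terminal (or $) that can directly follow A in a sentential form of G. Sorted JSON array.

FIRST iteration:
pass 1:
  A via A→a: +{a}
  A via A→b B: +{b}
  B via B→b B: +{b}
  S via S→A b: +{a,b}
  FIRST[S]={a,b}  FIRST[A]={a,b}  FIRST[B]={b}
pass 2: (stable)
  FIRST[S]={a,b}  FIRST[A]={a,b}  FIRST[B]={b}

Compute FOLLOW by fixpoint:
initialize: $ ∈ FOLLOW(S)
round 1:
  S→A b: FOLLOW(A) ⊇ FIRST(b) = {b}; new: +{b}
  S: {$}  A: {b}  B: {}
round 2:
  A→B: FOLLOW(B) ⊇ FOLLOW(A) ⊇ {b}; new: +{b}
  S: {$}  A: {b}  B: {b}
round 3: — fixpoint
  S: {$}  A: {b}  B: {b}

FOLLOW(A) = ["b"]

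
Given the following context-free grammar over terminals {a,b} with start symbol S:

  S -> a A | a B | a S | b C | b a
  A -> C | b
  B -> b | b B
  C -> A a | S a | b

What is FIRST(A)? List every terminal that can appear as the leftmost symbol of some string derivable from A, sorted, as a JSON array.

Compute FIRST by fixpoint:
round 1:
  A via A→b: +{b}
  B via B→b: +{b}
  C via C→A a: +{b}
  S via S→a A: +{a}
  S via S→b C: +{b}
  FIRST[S]={a,b}  FIRST[A]={b}  FIRST[B]={b}  FIRST[C]={b}
round 2:
  C via C→S a: +{a}
  FIRST[S]={a,b}  FIRST[A]={b}  FIRST[B]={b}  FIRST[C]={a,b}
round 3:
  A via A→C: +{a}
  FIRST[S]={a,b}  FIRST[A]={a,b}  FIRST[B]={b}  FIRST[C]={a,b}
round 4: (stable)
  FIRST[S]={a,b}  FIRST[A]={a,b}  FIRST[B]={b}  FIRST[C]={a,b}

FIRST(A) = ["a", "b"]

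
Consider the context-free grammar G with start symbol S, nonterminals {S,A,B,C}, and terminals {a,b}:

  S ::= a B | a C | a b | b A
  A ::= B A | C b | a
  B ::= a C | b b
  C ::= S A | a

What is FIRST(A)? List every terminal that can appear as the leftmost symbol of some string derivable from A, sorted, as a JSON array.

FIRST sets, iterate to fixpoint:
pass 1:
  A via A→a: +{a}
  B via B→a C: +{a}
  B via B→b b: +{b}
  C via C→a: +{a}
  S via S→a B: +{a}
  S via S→b A: +{b}
  FIRST[S]={a,b}  FIRST[A]={a}  FIRST[B]={a,b}  FIRST[C]={a}
pass 2:
  A via A→B A: +{b}
  C via C→S A: +{b}
  FIRST[S]={a,b}  FIRST[A]={a,b}  FIRST[B]={a,b}  FIRST[C]={a,b}
pass 3: done
  FIRST[S]={a,b}  FIRST[A]={a,b}  FIRST[B]={a,b}  FIRST[C]={a,b}

FIRST(A) = ["a", "b"]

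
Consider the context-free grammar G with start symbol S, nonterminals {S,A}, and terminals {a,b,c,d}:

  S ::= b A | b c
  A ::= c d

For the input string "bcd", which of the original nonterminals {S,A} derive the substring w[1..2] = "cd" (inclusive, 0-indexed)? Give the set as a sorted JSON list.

Convert to CNF:
  S -> T2 A | T2 T0
  A -> T0 T1
  T0 -> c
  T1 -> d
  T2 -> b

CYK fill (cells [i..j] with 1 ≤ i ≤ j ≤ 2 only):
  cell(1,1) c: {T0}  orig:{}
  cell(2,2) d: {T1}  orig:{}
  cell(1,2) cd: {A}

Original NTs in T[1,2] deriving "cd": ["A"]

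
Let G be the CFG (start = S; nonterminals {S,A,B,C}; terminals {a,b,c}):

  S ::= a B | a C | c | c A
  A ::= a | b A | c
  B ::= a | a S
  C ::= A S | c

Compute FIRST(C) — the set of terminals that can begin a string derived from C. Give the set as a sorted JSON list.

FIRST iteration:
iter 1:
  A via A→a: +{a}
  A via A→b A: +{b}
  A via A→c: +{c}
  B via B→a: +{a}
  C via C→A S: +{a,b,c}
  S via S→a B: +{a}
  S via S→c: +{c}
  FIRST(S)={a,c}  FIRST(A)={a,b,c}  FIRST(B)={a}  FIRST(C)={a,b,c}
iter 2: done
  FIRST(S)={a,c}  FIRST(A)={a,b,c}  FIRST(B)={a}  FIRST(C)={a,b,c}

FIRST(C) = ["a", "b", "c"]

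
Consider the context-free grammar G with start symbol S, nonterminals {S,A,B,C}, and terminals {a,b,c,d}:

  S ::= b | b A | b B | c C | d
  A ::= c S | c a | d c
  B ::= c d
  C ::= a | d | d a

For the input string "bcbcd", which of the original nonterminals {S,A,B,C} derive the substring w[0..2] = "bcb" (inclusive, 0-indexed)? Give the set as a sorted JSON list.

Convert to CNF:
  S -> T0 C | T3 A | T3 B | b | d
  A -> T0 S | T0 T1 | T2 T0
  B -> T0 T2
  C -> T2 T1 | a | d
  T0 -> c
  T1 -> a
  T2 -> d
  T3 -> b

CYK table (by increasing span) (cells [i..j] with 0 ≤ i ≤ j ≤ 2 only):
  T[0,0] 'b' = {S,T3}  orig:{S}
  T[1,1] 'c' = {T0}  orig:{}
  T[2,2] 'b' = {S,T3}  orig:{S}
  T[0,1] 'bc' = ∅
  T[1,2] 'cb' = {A}
  T[0,2] 'bcb' = {S}

Original NTs in T[0,2] deriving "bcb": ["S"]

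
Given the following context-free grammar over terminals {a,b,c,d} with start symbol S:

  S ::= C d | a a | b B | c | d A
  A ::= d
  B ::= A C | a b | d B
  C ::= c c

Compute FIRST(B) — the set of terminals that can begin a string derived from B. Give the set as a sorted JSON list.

Compute FIRST by fixpoint:
pass 1:
  A via A→d: +{d}
  B via B→A C: +{d}
  B via B→a b: +{a}
  C via C→c c: +{c}
  S via S→C d: +{c}
  S via S→a a: +{a}
  S via S→b B: +{b}
  S via S→d A: +{d}
  FIRST[S]={a,b,c,d}  FIRST[A]={d}  FIRST[B]={a,d}  FIRST[C]={c}
pass 2: done
  FIRST[S]={a,b,c,d}  FIRST[A]={d}  FIRST[B]={a,d}  FIRST[C]={c}

FIRST(B) = ["a", "d"]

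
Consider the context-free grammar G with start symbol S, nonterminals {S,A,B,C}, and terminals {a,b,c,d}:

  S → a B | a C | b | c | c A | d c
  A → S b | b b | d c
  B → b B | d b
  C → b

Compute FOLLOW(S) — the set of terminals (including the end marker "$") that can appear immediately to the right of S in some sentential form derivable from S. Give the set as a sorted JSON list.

FIRST sets, iterate to fixpoint:
iter 1:
  A via A→b b: +{b}
  A via A→d c: +{d}
  B via B→b B: +{b}
  B via B→d b: +{d}
  C via C→b: +{b}
  S via S→a B: +{a}
  S via S→b: +{b}
  S via S→c: +{c}
  S via S→d c: +{d}
  FIRST[S]={a,b,c,d}  FIRST[A]={b,d}  FIRST[B]={b,d}  FIRST[C]={b}
iter 2:
  A via A→S b: +{a,c}
  FIRST[S]={a,b,c,d}  FIRST[A]={a,b,c,d}  FIRST[B]={b,d}  FIRST[C]={b}
iter 3: (no change)
  FIRST[S]={a,b,c,d}  FIRST[A]={a,b,c,d}  FIRST[B]={b,d}  FIRST[C]={b}

FOLLOW iteration:
initialize: $ ∈ FOLLOW(S)
iter 1:
  A→S b: FOLLOW(S) ⊇ FIRST(b) = {b}; new: +{b}
  S→a B: FOLLOW(B) ⊇ FOLLOW(S) ⊇ {$,b}; new: +{$,b}
  S→a C: FOLLOW(C) ⊇ FOLLOW(S) ⊇ {$,b}; new: +{$,b}
  S→c A: FOLLOW(A) ⊇ FOLLOW(S) ⊇ {$,b}; new: +{$,b}
  S: {$,b}  A: {$,b}  B: {$,b}  C: {$,b}
iter 2: — fixpoint
  S: {$,b}  A: {$,b}  B: {$,b}  C: {$,b}

FOLLOW(S) = ["$", "b"]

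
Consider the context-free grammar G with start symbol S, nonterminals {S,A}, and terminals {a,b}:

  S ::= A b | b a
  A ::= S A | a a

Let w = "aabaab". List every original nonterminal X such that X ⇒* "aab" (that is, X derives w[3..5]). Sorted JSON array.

Convert to CNF:
  S -> A T1 | T1 T0
  A -> S A | T0 T0
  T0 -> a
  T1 -> b

CYK fill — only the sub-triangle for w[3..5]:
  [3..3]={T0}  "a"  orig:{}
  [4..4]={T0}  "a"  orig:{}
  [5..5]={T1}  "b"  orig:{}
  [3..4]={A}  "aa"
  [4..5]=∅  "ab"
  [3..5]={S}  "aab"

Original NTs in T[3,5] deriving "aab": ["S"]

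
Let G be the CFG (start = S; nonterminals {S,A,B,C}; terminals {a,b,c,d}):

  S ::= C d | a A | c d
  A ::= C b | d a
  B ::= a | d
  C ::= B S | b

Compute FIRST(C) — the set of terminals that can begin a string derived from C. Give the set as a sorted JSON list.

FIRST iteration:
round 1:
  A via A→d a: +{d}
  B via B→a: +{a}
  B via B→d: +{d}
  C via C→B S: +{a,d}
  C via C→b: +{b}
  S via S→C d: +{a,b,d}
  S via S→c d: +{c}
  FIRST(S)={a,b,c,d}  FIRST(A)={d}  FIRST(B)={a,d}  FIRST(C)={a,b,d}
round 2:
  A via A→C b: +{a,b}
  FIRST(S)={a,b,c,d}  FIRST(A)={a,b,d}  FIRST(B)={a,d}  FIRST(C)={a,b,d}
round 3: — fixpoint
  FIRST(S)={a,b,c,d}  FIRST(A)={a,b,d}  FIRST(B)={a,d}  FIRST(C)={a,b,d}

FIRST(C) = ["a", "b", "d"]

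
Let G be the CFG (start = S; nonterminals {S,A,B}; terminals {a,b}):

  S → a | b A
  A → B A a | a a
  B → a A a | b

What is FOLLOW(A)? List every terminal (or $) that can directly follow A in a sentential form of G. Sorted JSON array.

FIRST iteration:
iter 1:
  A via A→a a: +{a}
  B via B→a A a: +{a}
  B via B→b: +{b}
  S via S→a: +{a}
  S via S→b A: +{b}
  FIRST(S)={a,b}  FIRST(A)={a}  FIRST(B)={a,b}
iter 2:
  A via A→B A a: +{b}
  FIRST(S)={a,b}  FIRST(A)={a,b}  FIRST(B)={a,b}
iter 3: done
  FIRST(S)={a,b}  FIRST(A)={a,b}  FIRST(B)={a,b}

FOLLOW sets:
seed FOLLOW(S) with $
pass 1:
  A→B A a: FOLLOW(B) ⊇ FIRST(A) = {a,b}; new: +{a,b}
  A→B A a: FOLLOW(A) ⊇ FIRST(a) = {a}; new: +{a}
  S→b A: FOLLOW(A) ⊇ FOLLOW(S) ⊇ {$}; new: +{$}
  FOLLOW(S)={$}  FOLLOW(A)={$,a}  FOLLOW(B)={a,b}
pass 2: (no change)
  FOLLOW(S)={$}  FOLLOW(A)={$,a}  FOLLOW(B)={a,b}

FOLLOW(A) = ["$", "a"]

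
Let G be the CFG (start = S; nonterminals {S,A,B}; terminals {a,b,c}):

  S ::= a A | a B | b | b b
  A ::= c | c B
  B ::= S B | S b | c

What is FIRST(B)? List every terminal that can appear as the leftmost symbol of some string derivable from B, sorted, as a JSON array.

FIRST sets, iterate to fixpoint:
iter 1:
  A via A→c: +{c}
  B via B→c: +{c}
  S via S→a A: +{a}
  S via S→b: +{b}
  FIRST[S]={a,b}  FIRST[A]={c}  FIRST[B]={c}
iter 2:
  B via B→S B: +{a,b}
  FIRST[S]={a,b}  FIRST[A]={c}  FIRST[B]={a,b,c}
iter 3: — fixpoint
  FIRST[S]={a,b}  FIRST[A]={c}  FIRST[B]={a,b,c}

FIRST(B) = ["a", "b", "c"]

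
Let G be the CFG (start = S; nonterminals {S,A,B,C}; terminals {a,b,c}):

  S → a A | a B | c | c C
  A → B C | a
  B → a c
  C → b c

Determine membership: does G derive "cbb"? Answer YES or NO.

CNF form of G:
  S -> T0 A | T0 B | T1 C | c
  A -> B C | a
  B -> T0 T1
  C -> T2 T1
  T0 -> a
  T1 -> c
  T2 -> b

CYK table (by increasing span):
  cell(0,0) c: {S,T1}  orig:{S}
  cell(1,1) b: {T2}  orig:{}
  cell(2,2) b: {T2}  orig:{}
  cell(0,1) cb: ∅
  cell(1,2) bb: ∅
  cell(0,2) cbb: ∅

S ∉ T[0,2] ⇒ NO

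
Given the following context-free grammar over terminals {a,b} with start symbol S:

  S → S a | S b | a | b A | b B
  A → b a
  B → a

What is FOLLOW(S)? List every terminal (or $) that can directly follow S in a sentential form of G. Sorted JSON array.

FIRST sets, iterate to fixpoint:
round 1:
  A via A→b a: +{b}
  B via B→a: +{a}
  S via S→a: +{a}
  S via S→b A: +{b}
  FIRST(S)={a,b}  FIRST(A)={b}  FIRST(B)={a}
round 2: — fixpoint
  FIRST(S)={a,b}  FIRST(A)={b}  FIRST(B)={a}

Compute FOLLOW by fixpoint:
seed FOLLOW(S) with $
round 1:
  S→S a: FOLLOW(S) ⊇ FIRST(a) = {a}; new: +{a}
  S→S b: FOLLOW(S) ⊇ FIRST(b) = {b}; new: +{b}
  S→b A: FOLLOW(A) ⊇ FOLLOW(S) ⊇ {$,a,b}; new: +{$,a,b}
  S→b B: FOLLOW(B) ⊇ FOLLOW(S) ⊇ {$,a,b}; new: +{$,a,b}
  S: {$,a,b}  A: {$,a,b}  B: {$,a,b}
round 2: (no change)
  S: {$,a,b}  A: {$,a,b}  B: {$,a,b}

FOLLOW(S) = ["$", "a", "b"]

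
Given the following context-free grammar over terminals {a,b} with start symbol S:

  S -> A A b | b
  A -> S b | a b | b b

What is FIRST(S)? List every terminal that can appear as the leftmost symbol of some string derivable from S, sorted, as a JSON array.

Compute FIRST by fixpoint:
[1]
  A via A→a b: +{a}
  A via A→b b: +{b}
  S via S→A A b: +{a,b}
  FIRST(S)={a,b}  FIRST(A)={a,b}
[2] (stable)
  FIRST(S)={a,b}  FIRST(A)={a,b}

FIRST(S) = ["a", "b"]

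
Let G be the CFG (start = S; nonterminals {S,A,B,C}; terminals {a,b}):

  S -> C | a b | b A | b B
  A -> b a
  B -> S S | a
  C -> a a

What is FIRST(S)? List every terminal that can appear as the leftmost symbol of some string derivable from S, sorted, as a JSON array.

FIRST sets, iterate to fixpoint:
round 1:
  A via A→b a: +{b}
  B via B→a: +{a}
  C via C→a a: +{a}
  S via S→C: +{a}
  S via S→b A: +{b}
  S: {a,b}  A: {b}  B: {a}  C: {a}
round 2:
  B via B→S S: +{b}
  S: {a,b}  A: {b}  B: {a,b}  C: {a}
round 3: (no change)
  S: {a,b}  A: {b}  B: {a,b}  C: {a}

FIRST(S) = ["a", "b"]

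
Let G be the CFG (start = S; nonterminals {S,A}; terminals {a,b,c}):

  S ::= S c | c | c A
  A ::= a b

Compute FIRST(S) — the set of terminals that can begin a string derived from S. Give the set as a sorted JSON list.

FIRST iteration:
pass 1:
  A via A→a b: +{a}
  S via S→c: +{c}
  S: {c}  A: {a}
pass 2: — fixpoint
  S: {c}  A: {a}

FIRST(S) = ["c"]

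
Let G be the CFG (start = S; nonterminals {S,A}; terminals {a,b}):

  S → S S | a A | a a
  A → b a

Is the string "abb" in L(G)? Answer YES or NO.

CNF form of G:
  S -> S S | T1 A | T1 T1
  A -> T0 T1
  T0 -> b
  T1 -> a

Fill CYK table bottom-up:
  [0..0]={T1}  "a"  orig:{}
  [1..1]={T0}  "b"  orig:{}
  [2..2]={T0}  "b"  orig:{}
  [0..1]=∅  "ab"
  [1..2]=∅  "bb"
  [0..2]=∅  "abb"

S ∉ T[0,2] ⇒ NO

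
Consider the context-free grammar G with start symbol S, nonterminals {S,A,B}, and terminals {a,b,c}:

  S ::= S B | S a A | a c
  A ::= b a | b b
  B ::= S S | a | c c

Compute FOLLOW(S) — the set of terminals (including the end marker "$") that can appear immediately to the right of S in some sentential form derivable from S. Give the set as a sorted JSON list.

FIRST sets, iterate to fixpoint:
pass 1:
  A via A→b a: +{b}
  B via B→a: +{a}
  B via B→c c: +{c}
  S via S→a c: +{a}
  S: {a}  A: {b}  B: {a,c}
pass 2: (no change)
  S: {a}  A: {b}  B: {a,c}

FOLLOW sets:
initialize: $ ∈ FOLLOW(S)
iter 1:
  B→S S: FOLLOW(S) ⊇ FIRST(S) = {a}; new: +{a}
  S→S B: FOLLOW(S) ⊇ FIRST(B) = {a,c}; new: +{c}
  S→S B: FOLLOW(B) ⊇ FOLLOW(S) ⊇ {$,a,c}; new: +{$,a,c}
  S→S a A: FOLLOW(A) ⊇ FOLLOW(S) ⊇ {$,a,c}; new: +{$,a,c}
  S: {$,a,c}  A: {$,a,c}  B: {$,a,c}
iter 2: (stable)
  S: {$,a,c}  A: {$,a,c}  B: {$,a,c}

FOLLOW(S) = ["$", "a", "c"]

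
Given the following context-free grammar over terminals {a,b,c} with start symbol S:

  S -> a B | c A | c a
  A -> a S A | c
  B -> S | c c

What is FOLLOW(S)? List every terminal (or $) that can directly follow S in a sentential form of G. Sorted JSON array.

Compute FIRST by fixpoint:
pass 1:
  A via A→a S A: +{a}
  A via A→c: +{c}
  B via B→c c: +{c}
  S via S→a B: +{a}
  S via S→c A: +{c}
  S: {a,c}  A: {a,c}  B: {c}
pass 2:
  B via B→S: +{a}
  S: {a,c}  A: {a,c}  B: {a,c}
pass 3: done
  S: {a,c}  A: {a,c}  B: {a,c}

Compute FOLLOW by fixpoint:
initialize: $ ∈ FOLLOW(S)
iter 1:
  A→a S A: FOLLOW(S) ⊇ FIRST(A) = {a,c}; new: +{a,c}
  S→a B: FOLLOW(B) ⊇ FOLLOW(S) ⊇ {$,a,c}; new: +{$,a,c}
  S→c A: FOLLOW(A) ⊇ FOLLOW(S) ⊇ {$,a,c}; new: +{$,a,c}
  FOLLOW(S)={$,a,c}  FOLLOW(A)={$,a,c}  FOLLOW(B)={$,a,c}
iter 2: (no change)
  FOLLOW(S)={$,a,c}  FOLLOW(A)={$,a,c}  FOLLOW(B)={$,a,c}

FOLLOW(S) = ["$", "a", "c"]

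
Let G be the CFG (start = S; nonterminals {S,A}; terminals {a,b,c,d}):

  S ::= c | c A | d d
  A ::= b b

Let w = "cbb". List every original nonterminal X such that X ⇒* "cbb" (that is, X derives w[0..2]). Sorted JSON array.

CNF form of G:
  S -> T1 A | T2 T2 | c
  A -> T0 T0
  T0 -> b
  T1 -> c
  T2 -> d

CYK fill (cells [i..j] with 0 ≤ i ≤ j ≤ 2 only):
  T[0,0] 'c' = {S,T1}  orig:{S}
  T[1,1] 'b' = {T0}  orig:{}
  T[2,2] 'b' = {T0}  orig:{}
  T[0,1] 'cb' = ∅
  T[1,2] 'bb' = {A}
  T[0,2] 'cbb' = {S}

Original NTs in T[0,2] deriving "cbb": ["S"]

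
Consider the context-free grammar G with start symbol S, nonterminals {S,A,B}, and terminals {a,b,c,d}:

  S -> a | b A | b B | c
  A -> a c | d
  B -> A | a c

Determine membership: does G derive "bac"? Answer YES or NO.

CNF form of G:
  S -> T2 A | T2 B | a | c
  A -> T0 T1 | d
  B -> T0 T1 | d
  T0 -> a
  T1 -> c
  T2 -> b

CYK table (by increasing span):
  cell(0,0) b: {T2}  orig:{}
  cell(1,1) a: {S,T0}  orig:{S}
  cell(2,2) c: {S,T1}  orig:{S}
  cell(0,1) ba: ∅
  cell(1,2) ac: {A,B}
  cell(0,2) bac: {S}

S ∈ T[0,2] ⇒ YES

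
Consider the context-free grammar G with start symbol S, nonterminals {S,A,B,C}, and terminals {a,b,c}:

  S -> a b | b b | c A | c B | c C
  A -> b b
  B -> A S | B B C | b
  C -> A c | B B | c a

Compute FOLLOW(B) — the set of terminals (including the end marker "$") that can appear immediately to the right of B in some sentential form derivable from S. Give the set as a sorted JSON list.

FIRST sets, iterate to fixpoint:
[1]
  A via A→b b: +{b}
  B via B→A S: +{b}
  C via C→A c: +{b}
  C via C→c a: +{c}
  S via S→a b: +{a}
  S via S→b b: +{b}
  S via S→c A: +{c}
  FIRST(S)={a,b,c}  FIRST(A)={b}  FIRST(B)={b}  FIRST(C)={b,c}
[2] (stable)
  FIRST(S)={a,b,c}  FIRST(A)={b}  FIRST(B)={b}  FIRST(C)={b,c}

Compute FOLLOW by fixpoint:
initialize: $ ∈ FOLLOW(S)
pass 1:
  B→A S: FOLLOW(A) ⊇ FIRST(S) = {a,b,c}; new: +{a,b,c}
  B→B B C: FOLLOW(B) ⊇ FIRST(B) = {b}; new: +{b}
  B→B B C: FOLLOW(B) ⊇ FIRST(C) = {b,c}; new: +{c}
  B→B B C: FOLLOW(C) ⊇ FOLLOW(B) ⊇ {b,c}; new: +{b,c}
  S→c A: FOLLOW(A) ⊇ FOLLOW(S) ⊇ {$}; new: +{$}
  S→c B: FOLLOW(B) ⊇ FOLLOW(S) ⊇ {$}; new: +{$}
  S→c C: FOLLOW(C) ⊇ FOLLOW(S) ⊇ {$}; new: +{$}
  FOLLOW(S)={$}  FOLLOW(A)={$,a,b,c}  FOLLOW(B)={$,b,c}  FOLLOW(C)={$,b,c}
pass 2:
  B→A S: FOLLOW(S) ⊇ FOLLOW(B) ⊇ {$,b,c}; new: +{b,c}
  FOLLOW(S)={$,b,c}  FOLLOW(A)={$,a,b,c}  FOLLOW(B)={$,b,c}  FOLLOW(C)={$,b,c}
pass 3: done
  FOLLOW(S)={$,b,c}  FOLLOW(A)={$,a,b,c}  FOLLOW(B)={$,b,c}  FOLLOW(C)={$,b,c}

FOLLOW(B) = ["$", "b", "c"]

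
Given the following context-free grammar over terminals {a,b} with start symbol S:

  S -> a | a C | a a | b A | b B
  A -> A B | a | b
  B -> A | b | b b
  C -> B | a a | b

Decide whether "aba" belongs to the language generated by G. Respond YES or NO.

CNF form of G:
  S -> T0 A | T0 B | T1 C | T1 T1 | a
  A -> A B | a | b
  B -> A B | T0 T0 | a | b
  C -> A B | T0 T0 | T1 T1 | a | b
  T0 -> b
  T1 -> a

CYK fill:
  T[0,0] 'a' = {A,B,C,S,T1}  orig:{A,B,C,S}
  T[1,1] 'b' = {A,B,C,T0}  orig:{A,B,C}
  T[2,2] 'a' = {A,B,C,S,T1}  orig:{A,B,C,S}
  T[0,1] 'ab' = {A,B,C,S}
  T[1,2] 'ba' = {A,B,C,S}
  T[0,2] 'aba' = {A,B,C,S}

S ∈ T[0,2] ⇒ YES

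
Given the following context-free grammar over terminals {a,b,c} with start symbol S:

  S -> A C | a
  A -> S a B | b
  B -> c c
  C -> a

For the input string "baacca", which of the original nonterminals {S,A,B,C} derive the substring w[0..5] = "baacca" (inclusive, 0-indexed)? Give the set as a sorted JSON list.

Convert to CNF:
  S -> A C | a
  A -> S X2 | b
  B -> T1 T1
  C -> a
  T0 -> a
  T1 -> c
  X2 -> T0 B

CYK fill, restricted to cells inside w[0..5]:
  T[0,0] 'b' = {A}
  T[1,1] 'a' = {C,S,T0}  orig:{C,S}
  T[2,2] 'a' = {C,S,T0}  orig:{C,S}
  T[3,3] 'c' = {T1}  orig:{}
  T[4,4] 'c' = {T1}  orig:{}
  T[5,5] 'a' = {C,S,T0}  orig:{C,S}
  T[0,1] 'ba' = {S}
  T[1,2] 'aa' = ∅
  T[2,3] 'ac' = ∅
  T[3,4] 'cc' = {B}
  T[4,5] 'ca' = ∅
  T[0,2] 'baa' = ∅
  T[1,3] 'aac' = ∅
  T[2,4] 'acc' = {X2}  orig:{}
  T[3,5] 'cca' = ∅
  T[0,3] 'baac' = ∅
  T[1,4] 'aacc' = {A}
  T[2,5] 'acca' = ∅
  T[0,4] 'baacc' = {A}
  T[1,5] 'aacca' = {S}
  T[0,5] 'baacca' = {S}

Original NTs in T[0,5] deriving "baacca": ["S"]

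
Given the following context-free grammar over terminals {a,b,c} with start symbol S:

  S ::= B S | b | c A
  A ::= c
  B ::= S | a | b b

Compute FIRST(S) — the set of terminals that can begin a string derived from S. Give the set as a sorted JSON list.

FIRST sets, iterate to fixpoint:
iter 1:
  A via A→c: +{c}
  B via B→a: +{a}
  B via B→b b: +{b}
  S via S→B S: +{a,b}
  S via S→c A: +{c}
  FIRST(S)={a,b,c}  FIRST(A)={c}  FIRST(B)={a,b}
iter 2:
  B via B→S: +{c}
  FIRST(S)={a,b,c}  FIRST(A)={c}  FIRST(B)={a,b,c}
iter 3: — fixpoint
  FIRST(S)={a,b,c}  FIRST(A)={c}  FIRST(B)={a,b,c}

FIRST(S) = ["a", "b", "c"]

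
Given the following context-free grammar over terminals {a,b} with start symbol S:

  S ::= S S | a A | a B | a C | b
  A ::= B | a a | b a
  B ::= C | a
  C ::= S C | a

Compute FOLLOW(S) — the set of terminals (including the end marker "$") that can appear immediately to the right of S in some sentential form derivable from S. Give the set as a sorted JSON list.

Compute FIRST by fixpoint:
[1]
  A via A→a a: +{a}
  A via A→b a: +{b}
  B via B→a: +{a}
  C via C→a: +{a}
  S via S→a A: +{a}
  S via S→b: +{b}
  FIRST(S)={a,b}  FIRST(A)={a,b}  FIRST(B)={a}  FIRST(C)={a}
[2]
  C via C→S C: +{b}
  FIRST(S)={a,b}  FIRST(A)={a,b}  FIRST(B)={a}  FIRST(C)={a,b}
[3]
  B via B→C: +{b}
  FIRST(S)={a,b}  FIRST(A)={a,b}  FIRST(B)={a,b}  FIRST(C)={a,b}
[4] — fixpoint
  FIRST(S)={a,b}  FIRST(A)={a,b}  FIRST(B)={a,b}  FIRST(C)={a,b}

FOLLOW iteration:
FOLLOW(S) := {$}
pass 1:
  C→S C: FOLLOW(S) ⊇ FIRST(C) = {a,b}; new: +{a,b}
  S→a A: FOLLOW(A) ⊇ FOLLOW(S) ⊇ {$,a,b}; new: +{$,a,b}
  S→a B: FOLLOW(B) ⊇ FOLLOW(S) ⊇ {$,a,b}; new: +{$,a,b}
  S→a C: FOLLOW(C) ⊇ FOLLOW(S) ⊇ {$,a,b}; new: +{$,a,b}
  S: {$,a,b}  A: {$,a,b}  B: {$,a,b}  C: {$,a,b}
pass 2: (no change)
  S: {$,a,b}  A: {$,a,b}  B: {$,a,b}  C: {$,a,b}

FOLLOW(S) = ["$", "a", "b"]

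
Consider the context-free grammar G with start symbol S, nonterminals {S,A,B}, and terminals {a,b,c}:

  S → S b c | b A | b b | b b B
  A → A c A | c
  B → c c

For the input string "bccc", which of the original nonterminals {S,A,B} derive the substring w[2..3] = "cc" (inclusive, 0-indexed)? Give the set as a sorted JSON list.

CNF form of G:
  S -> S X3 | T1 A | T1 T1 | T1 X4
  A -> A X2 | c
  B -> T0 T0
  T0 -> c
  T1 -> b
  X2 -> T0 A
  X3 -> T1 T0
  X4 -> T1 B

CYK table (by increasing span) (cells [i..j] with 2 ≤ i ≤ j ≤ 3 only):
  T[2,2] 'c' = {A,T0}  orig:{A}
  T[3,3] 'c' = {A,T0}  orig:{A}
  T[2,3] 'cc' = {B,X2}  orig:{B}

Original NTs in T[2,3] deriving "cc": ["B"]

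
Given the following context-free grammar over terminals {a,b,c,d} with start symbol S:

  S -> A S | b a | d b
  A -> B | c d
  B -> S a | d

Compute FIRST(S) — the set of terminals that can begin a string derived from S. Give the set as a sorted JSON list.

FIRST sets, iterate to fixpoint:
iter 1:
  A via A→c d: +{c}
  B via B→d: +{d}
  S via S→A S: +{c}
  S via S→b a: +{b}
  S via S→d b: +{d}
  FIRST[S]={b,c,d}  FIRST[A]={c}  FIRST[B]={d}
iter 2:
  A via A→B: +{d}
  B via B→S a: +{b,c}
  FIRST[S]={b,c,d}  FIRST[A]={c,d}  FIRST[B]={b,c,d}
iter 3:
  A via A→B: +{b}
  FIRST[S]={b,c,d}  FIRST[A]={b,c,d}  FIRST[B]={b,c,d}
iter 4: (stable)
  FIRST[S]={b,c,d}  FIRST[A]={b,c,d}  FIRST[B]={b,c,d}

FIRST(S) = ["b", "c", "d"]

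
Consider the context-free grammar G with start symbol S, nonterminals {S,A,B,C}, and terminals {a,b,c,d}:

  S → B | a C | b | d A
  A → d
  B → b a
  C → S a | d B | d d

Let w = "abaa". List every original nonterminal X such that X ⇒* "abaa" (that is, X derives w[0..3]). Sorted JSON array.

Convert to CNF:
  S -> T0 T1 | T1 C | T2 A | b
  A -> d
  B -> T0 T1
  C -> S T1 | T2 B | T2 T2
  T0 -> b
  T1 -> a
  T2 -> d

Fill CYK table bottom-up (cells [i..j] with 0 ≤ i ≤ j ≤ 3 only):
  [0..0]={T1}  "a"  orig:{}
  [1..1]={S,T0}  "b"  orig:{S}
  [2..2]={T1}  "a"  orig:{}
  [3..3]={T1}  "a"  orig:{}
  [0..1]=∅  "ab"
  [1..2]={B,C,S}  "ba"
  [2..3]=∅  "aa"
  [0..2]={S}  "aba"
  [1..3]={C}  "baa"
  [0..3]={C,S}  "abaa"

Original NTs in T[0,3] deriving "abaa": ["C", "S"]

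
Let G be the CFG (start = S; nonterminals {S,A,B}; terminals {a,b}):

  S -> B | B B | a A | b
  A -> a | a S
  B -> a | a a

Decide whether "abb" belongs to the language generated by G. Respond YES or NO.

CNF form of G:
  S -> B B | T0 A | T0 T0 | a | b
  A -> T0 S | a
  B -> T0 T0 | a
  T0 -> a

Fill CYK table bottom-up:
  [0..0]={A,B,S,T0}  "a"  orig:{A,B,S}
  [1..1]={S}  "b"
  [2..2]={S}  "b"
  [0..1]={A}  "ab"
  [1..2]=∅  "bb"
  [0..2]=∅  "abb"

S ∉ T[0,2] ⇒ NO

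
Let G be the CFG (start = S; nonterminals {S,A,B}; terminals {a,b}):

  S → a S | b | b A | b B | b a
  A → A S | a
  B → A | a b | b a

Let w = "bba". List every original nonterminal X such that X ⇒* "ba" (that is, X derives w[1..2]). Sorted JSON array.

Convert to CNF:
  S -> T0 S | T1 A | T1 B | T1 T0 | b
  A -> A S | a
  B -> A S | T0 T1 | T1 T0 | a
  T0 -> a
  T1 -> b

Fill CYK table bottom-up (cells [i..j] with 1 ≤ i ≤ j ≤ 2 only):
  [1..1]={S,T1}  "b"  orig:{S}
  [2..2]={A,B,T0}  "a"  orig:{A,B}
  [1..2]={B,S}  "ba"

Original NTs in T[1,2] deriving "ba": ["B", "S"]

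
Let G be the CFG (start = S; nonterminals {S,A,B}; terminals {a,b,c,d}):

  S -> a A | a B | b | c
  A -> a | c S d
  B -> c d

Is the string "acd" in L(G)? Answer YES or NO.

CNF form of G:
  S -> T2 A | T2 B | b | c
  A -> T0 X3 | a
  B -> T0 T1
  T0 -> c
  T1 -> d
  T2 -> a
  X3 -> S T1

CYK table (by increasing span):
  [0..0]={A,T2}  "a"  orig:{A}
  [1..1]={S,T0}  "c"  orig:{S}
  [2..2]={T1}  "d"  orig:{}
  [0..1]=∅  "ac"
  [1..2]={B,X3}  "cd"  orig:{B}
  [0..2]={S}  "acd"

S ∈ T[0,2] ⇒ YES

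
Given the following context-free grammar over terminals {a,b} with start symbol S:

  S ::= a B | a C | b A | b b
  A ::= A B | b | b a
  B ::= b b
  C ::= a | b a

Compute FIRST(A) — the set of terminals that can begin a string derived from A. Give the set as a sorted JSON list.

FIRST iteration:
iter 1:
  A via A→b: +{b}
  B via B→b b: +{b}
  C via C→a: +{a}
  C via C→b a: +{b}
  S via S→a B: +{a}
  S via S→b A: +{b}
  FIRST(S)={a,b}  FIRST(A)={b}  FIRST(B)={b}  FIRST(C)={a,b}
iter 2: (stable)
  FIRST(S)={a,b}  FIRST(A)={b}  FIRST(B)={b}  FIRST(C)={a,b}

FIRST(A) = ["b"]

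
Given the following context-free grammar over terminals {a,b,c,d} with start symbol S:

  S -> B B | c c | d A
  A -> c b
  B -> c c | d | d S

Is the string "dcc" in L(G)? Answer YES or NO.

Convert to CNF:
  S -> B B | T0 T0 | T2 A
  A -> T0 T1
  B -> T0 T0 | T2 S | d
  T0 -> c
  T1 -> b
  T2 -> d

CYK table (by increasing span):
  T[0,0] 'd' = {B,T2}  orig:{B}
  T[1,1] 'c' = {T0}  orig:{}
  T[2,2] 'c' = {T0}  orig:{}
  T[0,1] 'dc' = ∅
  T[1,2] 'cc' = {B,S}
  T[0,2] 'dcc' = {B,S}

S ∈ T[0,2] ⇒ YES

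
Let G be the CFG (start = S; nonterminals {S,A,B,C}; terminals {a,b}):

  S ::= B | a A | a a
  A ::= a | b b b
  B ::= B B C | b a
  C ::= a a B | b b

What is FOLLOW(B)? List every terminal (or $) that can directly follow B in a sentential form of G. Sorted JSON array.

FIRST iteration:
pass 1:
  A via A→a: +{a}
  A via A→b b b: +{b}
  B via B→b a: +{b}
  C via C→a a B: +{a}
  C via C→b b: +{b}
  S via S→B: +{b}
  S via S→a A: +{a}
  S: {a,b}  A: {a,b}  B: {b}  C: {a,b}
pass 2: (no change)
  S: {a,b}  A: {a,b}  B: {b}  C: {a,b}

FOLLOW iteration:
FOLLOW(S) := {$}
round 1:
  B→B B C: FOLLOW(B) ⊇ FIRST(B) = {b}; new: +{b}
  B→B B C: FOLLOW(B) ⊇ FIRST(C) = {a,b}; new: +{a}
  B→B B C: FOLLOW(C) ⊇ FOLLOW(B) ⊇ {a,b}; new: +{a,b}
  S→B: FOLLOW(B) ⊇ FOLLOW(S) ⊇ {$}; new: +{$}
  S→a A: FOLLOW(A) ⊇ FOLLOW(S) ⊇ {$}; new: +{$}
  FOLLOW(S)={$}  FOLLOW(A)={$}  FOLLOW(B)={$,a,b}  FOLLOW(C)={a,b}
round 2:
  B→B B C: FOLLOW(C) ⊇ FOLLOW(B) ⊇ {$,a,b}; new: +{$}
  FOLLOW(S)={$}  FOLLOW(A)={$}  FOLLOW(B)={$,a,b}  FOLLOW(C)={$,a,b}
round 3: (stable)
  FOLLOW(S)={$}  FOLLOW(A)={$}  FOLLOW(B)={$,a,b}  FOLLOW(C)={$,a,b}

FOLLOW(B) = ["$", "a", "b"]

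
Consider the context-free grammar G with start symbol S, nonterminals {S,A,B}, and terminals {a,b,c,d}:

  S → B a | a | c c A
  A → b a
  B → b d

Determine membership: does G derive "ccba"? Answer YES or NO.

Convert to CNF:
  S -> B T1 | T3 X4 | a
  A -> T0 T1
  B -> T0 T2
  T0 -> b
  T1 -> a
  T2 -> d
  T3 -> c
  X4 -> T3 A

Fill CYK table bottom-up:
  cell(0,0) c: {T3}  orig:{}
  cell(1,1) c: {T3}  orig:{}
  cell(2,2) b: {T0}  orig:{}
  cell(3,3) a: {S,T1}  orig:{S}
  cell(0,1) cc: ∅
  cell(1,2) cb: ∅
  cell(2,3) ba: {A}
  cell(0,2) ccb: ∅
  cell(1,3) cba: {X4}  orig:{}
  cell(0,3) ccba: {S}

S ∈ T[0,3] ⇒ YES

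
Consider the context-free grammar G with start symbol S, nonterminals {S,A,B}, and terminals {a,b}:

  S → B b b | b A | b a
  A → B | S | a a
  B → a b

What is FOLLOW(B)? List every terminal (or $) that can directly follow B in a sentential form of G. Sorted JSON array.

FIRST sets, iterate to fixpoint:
[1]
  A via A→a a: +{a}
  B via B→a b: +{a}
  S via S→B b b: +{a}
  S via S→b A: +{b}
  S: {a,b}  A: {a}  B: {a}
[2]
  A via A→S: +{b}
  S: {a,b}  A: {a,b}  B: {a}
[3] (no change)
  S: {a,b}  A: {a,b}  B: {a}

FOLLOW sets:
FOLLOW(S) := {$}
pass 1:
  S→B b b: FOLLOW(B) ⊇ FIRST(b) = {b}; new: +{b}
  S→b A: FOLLOW(A) ⊇ FOLLOW(S) ⊇ {$}; new: +{$}
  S: {$}  A: {$}  B: {b}
pass 2:
  A→B: FOLLOW(B) ⊇ FOLLOW(A) ⊇ {$}; new: +{$}
  S: {$}  A: {$}  B: {$,b}
pass 3: done
  S: {$}  A: {$}  B: {$,b}

FOLLOW(B) = ["$", "b"]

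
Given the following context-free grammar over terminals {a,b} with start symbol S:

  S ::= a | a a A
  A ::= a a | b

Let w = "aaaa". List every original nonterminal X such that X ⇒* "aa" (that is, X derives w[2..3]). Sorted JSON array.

Convert to CNF:
  S -> T0 X1 | a
  A -> T0 T0 | b
  T0 -> a
  X1 -> T0 A

Fill CYK table bottom-up — only the sub-triangle for w[2..3]:
  T[2,2] 'a' = {S,T0}  orig:{S}
  T[3,3] 'a' = {S,T0}  orig:{S}
  T[2,3] 'aa' = {A}

Original NTs in T[2,3] deriving "aa": ["A"]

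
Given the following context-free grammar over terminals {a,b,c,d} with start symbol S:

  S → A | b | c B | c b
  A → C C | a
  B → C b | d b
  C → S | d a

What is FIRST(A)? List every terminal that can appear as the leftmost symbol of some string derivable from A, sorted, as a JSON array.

FIRST iteration:
pass 1:
  A via A→a: +{a}
  B via B→d b: +{d}
  C via C→d a: +{d}
  S via S→A: +{a}
  S via S→b: +{b}
  S via S→c B: +{c}
  S: {a,b,c}  A: {a}  B: {d}  C: {d}
pass 2:
  A via A→C C: +{d}
  C via C→S: +{a,b,c}
  S via S→A: +{d}
  S: {a,b,c,d}  A: {a,d}  B: {d}  C: {a,b,c,d}
pass 3:
  A via A→C C: +{b,c}
  B via B→C b: +{a,b,c}
  S: {a,b,c,d}  A: {a,b,c,d}  B: {a,b,c,d}  C: {a,b,c,d}
pass 4: — fixpoint
  S: {a,b,c,d}  A: {a,b,c,d}  B: {a,b,c,d}  C: {a,b,c,d}

FIRST(A) = ["a", "b", "c", "d"]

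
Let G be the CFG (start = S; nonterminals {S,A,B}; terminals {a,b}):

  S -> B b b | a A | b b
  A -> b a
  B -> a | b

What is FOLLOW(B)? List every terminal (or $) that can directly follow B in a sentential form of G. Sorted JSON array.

FIRST iteration:
iter 1:
  A via A→b a: +{b}
  B via B→a: +{a}
  B via B→b: +{b}
  S via S→B b b: +{a,b}
  FIRST(S)={a,b}  FIRST(A)={b}  FIRST(B)={a,b}
iter 2: (stable)
  FIRST(S)={a,b}  FIRST(A)={b}  FIRST(B)={a,b}

Compute FOLLOW by fixpoint:
FOLLOW(S) := {$}
[1]
  S→B b b: FOLLOW(B) ⊇ FIRST(b) = {b}; new: +{b}
  S→a A: FOLLOW(A) ⊇ FOLLOW(S) ⊇ {$}; new: +{$}
  S: {$}  A: {$}  B: {b}
[2] done
  S: {$}  A: {$}  B: {b}

FOLLOW(B) = ["b"]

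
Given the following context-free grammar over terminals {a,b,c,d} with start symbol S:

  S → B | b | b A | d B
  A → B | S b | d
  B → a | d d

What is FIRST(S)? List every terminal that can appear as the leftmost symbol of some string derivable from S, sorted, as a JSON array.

FIRST sets, iterate to fixpoint:
round 1:
  A via A→d: +{d}
  B via B→a: +{a}
  B via B→d d: +{d}
  S via S→B: +{a,d}
  S via S→b: +{b}
  FIRST(S)={a,b,d}  FIRST(A)={d}  FIRST(B)={a,d}
round 2:
  A via A→B: +{a}
  A via A→S b: +{b}
  FIRST(S)={a,b,d}  FIRST(A)={a,b,d}  FIRST(B)={a,d}
round 3: (no change)
  FIRST(S)={a,b,d}  FIRST(A)={a,b,d}  FIRST(B)={a,d}

FIRST(S) = ["a", "b", "d"]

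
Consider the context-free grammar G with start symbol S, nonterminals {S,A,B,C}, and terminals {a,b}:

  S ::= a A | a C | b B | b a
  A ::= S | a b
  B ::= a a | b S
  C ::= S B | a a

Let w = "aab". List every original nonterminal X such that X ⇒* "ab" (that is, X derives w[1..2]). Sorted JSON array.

CNF form of G:
  S -> T0 A | T0 C | T1 B | T1 T0
  A -> T0 A | T0 C | T0 T1 | T1 B | T1 T0
  B -> T0 T0 | T1 S
  C -> S B | T0 T0
  T0 -> a
  T1 -> b

CYK fill — only the sub-triangle for w[1..2]:
  T[1,1] 'a' = {T0}  orig:{}
  T[2,2] 'b' = {T1}  orig:{}
  T[1,2] 'ab' = {A}

Original NTs in T[1,2] deriving "ab": ["A"]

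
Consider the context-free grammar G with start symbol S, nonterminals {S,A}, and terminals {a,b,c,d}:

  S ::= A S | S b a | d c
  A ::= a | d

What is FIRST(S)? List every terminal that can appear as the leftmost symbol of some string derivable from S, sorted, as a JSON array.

Compute FIRST by fixpoint:
[1]
  A via A→a: +{a}
  A via A→d: +{d}
  S via S→A S: +{a,d}
  FIRST[S]={a,d}  FIRST[A]={a,d}
[2] (no change)
  FIRST[S]={a,d}  FIRST[A]={a,d}

FIRST(S) = ["a", "d"]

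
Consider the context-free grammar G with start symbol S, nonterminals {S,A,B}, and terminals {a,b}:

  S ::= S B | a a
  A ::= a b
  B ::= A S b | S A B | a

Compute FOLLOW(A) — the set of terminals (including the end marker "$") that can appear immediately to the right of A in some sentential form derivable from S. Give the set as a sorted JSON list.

Compute FIRST by fixpoint:
pass 1:
  A via A→a b: +{a}
  B via B→A S b: +{a}
  S via S→a a: +{a}
  S: {a}  A: {a}  B: {a}
pass 2: (no change)
  S: {a}  A: {a}  B: {a}

FOLLOW iteration:
seed FOLLOW(S) with $
round 1:
  B→A S b: FOLLOW(A) ⊇ FIRST(S) = {a}; new: +{a}
  B→A S b: FOLLOW(S) ⊇ FIRST(b) = {b}; new: +{b}
  B→S A B: FOLLOW(S) ⊇ FIRST(A) = {a}; new: +{a}
  S→S B: FOLLOW(B) ⊇ FOLLOW(S) ⊇ {$,a,b}; new: +{$,a,b}
  FOLLOW(S)={$,a,b}  FOLLOW(A)={a}  FOLLOW(B)={$,a,b}
round 2: done
  FOLLOW(S)={$,a,b}  FOLLOW(A)={a}  FOLLOW(B)={$,a,b}

FOLLOW(A) = ["a"]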